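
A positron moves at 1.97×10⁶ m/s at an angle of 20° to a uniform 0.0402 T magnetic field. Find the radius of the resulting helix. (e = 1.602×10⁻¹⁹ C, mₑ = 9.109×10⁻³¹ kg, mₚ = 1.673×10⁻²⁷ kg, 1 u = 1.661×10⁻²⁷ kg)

r ≈ 9.53×10⁻⁵ m

v⊥ = v sinθ = 1.97×10⁶·sin20° ≈ 6.738×10⁵ m/s.
r = m v⊥/(|q|B) = (9.109×10⁻³¹)(6.738×10⁵)/((1.602×10⁻¹⁹)(0.0402)) ≈ 9.53×10⁻⁵ m.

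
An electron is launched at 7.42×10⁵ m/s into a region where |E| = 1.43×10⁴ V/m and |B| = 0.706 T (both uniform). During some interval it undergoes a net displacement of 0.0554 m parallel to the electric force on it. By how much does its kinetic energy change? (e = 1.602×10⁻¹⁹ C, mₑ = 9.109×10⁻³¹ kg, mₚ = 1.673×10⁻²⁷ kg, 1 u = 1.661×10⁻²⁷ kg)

ΔKE ≈ 1.27×10⁻¹⁶ J

The magnetic force is always ⟂ v and does no work; only the electric force changes KE.
ΔKE = F_E · d = |q|E d = (1.602×10⁻¹⁹)(1.43×10⁴)(0.0554) ≈ 1.27×10⁻¹⁶ J.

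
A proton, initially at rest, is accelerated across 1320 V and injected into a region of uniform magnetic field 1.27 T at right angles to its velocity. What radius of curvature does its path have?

r ≈ 4.13×10⁻³ m

Acceleration: |q|V = ½mv² ⇒ v = √(2|q|V/m) = √(2·1.602×10⁻¹⁹·1320/1.673×10⁻²⁷) ≈ 5.028×10⁵ m/s.
In the field: r = mv/(|q|B) = (1.673×10⁻²⁷)(5.028×10⁵)/((1.602×10⁻¹⁹)(1.27)) ≈ 4.13×10⁻³ m.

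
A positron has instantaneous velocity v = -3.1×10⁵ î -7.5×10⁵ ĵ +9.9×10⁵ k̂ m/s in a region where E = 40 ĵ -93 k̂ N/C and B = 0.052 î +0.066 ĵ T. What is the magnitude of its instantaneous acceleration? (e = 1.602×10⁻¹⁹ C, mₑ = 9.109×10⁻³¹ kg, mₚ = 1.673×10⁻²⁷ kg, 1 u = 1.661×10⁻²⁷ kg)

v×B = (-6.53×10⁴, 5.15×10⁴, 1.85×10⁴) N/C.
E + v×B = (-6.53×10⁴, 5.15×10⁴, 1.84×10⁴) N/C.
F = q(E + v×B) = (1.602×10⁻¹⁹ C)·(-6.53×10⁴, 5.15×10⁴, 1.84×10⁴) = (-1.05×10⁻¹⁴, 8.25×10⁻¹⁵, 2.96×10⁻¹⁵) N.
|a| = |F|/m = 1.365×10⁻¹⁴/9.109×10⁻³¹ ≈ 1.50×10¹⁶ m/s².

|a| ≈ 1.50×10¹⁶ m/s²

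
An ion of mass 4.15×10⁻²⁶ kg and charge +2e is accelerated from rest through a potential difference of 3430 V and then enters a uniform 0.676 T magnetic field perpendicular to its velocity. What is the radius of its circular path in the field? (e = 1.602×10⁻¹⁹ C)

Acceleration: |q|V = ½mv² ⇒ v = √(2|q|V/m) = √(2·3.204×10⁻¹⁹·3430/4.15×10⁻²⁶) ≈ 2.301×10⁵ m/s.
In the field: r = mv/(|q|B) = (4.15×10⁻²⁶)(2.301×10⁵)/((3.204×10⁻¹⁹)(0.676)) ≈ 0.0441 m.

r ≈ 0.0441 m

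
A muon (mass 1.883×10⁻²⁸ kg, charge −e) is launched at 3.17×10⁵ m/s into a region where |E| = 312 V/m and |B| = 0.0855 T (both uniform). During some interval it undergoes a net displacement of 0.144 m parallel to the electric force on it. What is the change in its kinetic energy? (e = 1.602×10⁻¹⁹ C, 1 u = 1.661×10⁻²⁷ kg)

The magnetic force is always ⟂ v and does no work; only the electric force changes KE.
ΔKE = F_E · d = |q|E d = (1.602×10⁻¹⁹)(312)(0.144) ≈ 7.20×10⁻¹⁸ J.

ΔKE ≈ 7.20×10⁻¹⁸ J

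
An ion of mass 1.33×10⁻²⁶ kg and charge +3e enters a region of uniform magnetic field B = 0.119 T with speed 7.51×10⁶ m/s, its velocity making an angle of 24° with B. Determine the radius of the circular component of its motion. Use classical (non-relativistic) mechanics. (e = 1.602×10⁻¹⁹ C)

r ≈ 0.710 m

v⊥ = v sinθ = 7.51×10⁶·sin24° ≈ 3.055×10⁶ m/s.
r = m v⊥/(|q|B) = (1.33×10⁻²⁶)(3.055×10⁶)/((4.806×10⁻¹⁹)(0.119)) ≈ 0.710 m.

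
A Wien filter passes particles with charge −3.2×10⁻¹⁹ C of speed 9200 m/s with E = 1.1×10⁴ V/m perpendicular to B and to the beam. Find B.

Balance of forces in the selector: qE = qvB ⇒ B = E/v.
B = 1.1×10⁴/9200 = 1.2 T.

B = 1.2 T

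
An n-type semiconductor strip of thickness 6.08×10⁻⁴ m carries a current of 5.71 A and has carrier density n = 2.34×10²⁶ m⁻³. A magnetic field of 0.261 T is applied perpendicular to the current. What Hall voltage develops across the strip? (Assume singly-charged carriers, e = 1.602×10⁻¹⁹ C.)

V_H = IB/(n e t).
V_H = (5.71)(0.261)/((2.34×10²⁶)(1.602×10⁻¹⁹)(6.08×10⁻⁴)) ≈ 6.54×10⁻⁵ V.

V_H ≈ 6.54×10⁻⁵ V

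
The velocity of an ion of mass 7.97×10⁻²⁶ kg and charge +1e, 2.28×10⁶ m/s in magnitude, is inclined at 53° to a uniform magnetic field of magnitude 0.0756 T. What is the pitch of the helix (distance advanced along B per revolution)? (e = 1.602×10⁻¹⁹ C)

v∥ = v cosθ = 2.28×10⁶·cos53° ≈ 1.372×10⁶ m/s.
T = 2πm/(|q|B) = 2π(7.97×10⁻²⁶)/((1.602×10⁻¹⁹)(0.0756)) ≈ 4.135×10⁻⁵ s.
pitch = v∥ T = (1.372×10⁶)(4.135×10⁻⁵) ≈ 56.7 m.

p ≈ 56.7 m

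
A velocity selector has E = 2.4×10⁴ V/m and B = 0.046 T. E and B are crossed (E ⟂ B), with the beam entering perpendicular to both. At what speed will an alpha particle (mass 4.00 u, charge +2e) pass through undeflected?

v = 5.2×10⁵ m/s

Straight-line motion ⇒ electric and magnetic forces cancel, so E = vB.
v = E/B = 2.4×10⁴/0.046 = 5.2×10⁵ m/s.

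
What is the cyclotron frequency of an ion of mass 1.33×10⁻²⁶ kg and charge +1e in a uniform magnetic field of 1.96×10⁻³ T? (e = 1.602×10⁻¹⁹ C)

f = |q|B/(2πm).
f = (1.602×10⁻¹⁹)(1.96×10⁻³)/(2π·1.33×10⁻²⁶) ≈ 3760 Hz.

f ≈ 3760 Hz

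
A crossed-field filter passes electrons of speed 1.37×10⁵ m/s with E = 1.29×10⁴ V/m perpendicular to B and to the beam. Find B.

Balance of forces in the selector: qE = qvB ⇒ B = E/v.
B = 1.29×10⁴/1.37×10⁵ = 0.0942 T.

B = 0.0942 T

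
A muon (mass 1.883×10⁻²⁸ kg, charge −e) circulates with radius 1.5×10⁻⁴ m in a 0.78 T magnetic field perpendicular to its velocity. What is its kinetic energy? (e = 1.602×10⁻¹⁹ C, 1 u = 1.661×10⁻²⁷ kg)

KE ≈ 5.8 eV

v = |q|Br/m, then KE = ½mv² = (qBr)²/(2m).
v = (1.602×10⁻¹⁹)(0.78)(1.5×10⁻⁴)/1.883×10⁻²⁸ ≈ 9.954×10⁴ m/s.
KE = ½(1.883×10⁻²⁸)(9.954×10⁴)² ≈ 9.3×10⁻¹⁹ J = 5.8 eV.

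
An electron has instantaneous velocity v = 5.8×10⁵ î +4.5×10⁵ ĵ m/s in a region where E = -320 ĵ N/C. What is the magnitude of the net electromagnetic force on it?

Only an electric field acts, so F = qE = (−1.602×10⁻¹⁹ C)·(0, -320, 0) = (0, 5.13×10⁻¹⁷, 0) N.
|F| = 5.13×10⁻¹⁷ N.

|F| ≈ 5.13×10⁻¹⁷ N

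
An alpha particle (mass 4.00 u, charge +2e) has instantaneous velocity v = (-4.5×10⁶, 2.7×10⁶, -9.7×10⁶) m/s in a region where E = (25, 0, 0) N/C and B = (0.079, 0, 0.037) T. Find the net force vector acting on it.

F ≈ (3.20×10⁻¹⁴, -1.92×10⁻¹³, -6.83×10⁻¹⁴) N

v×B = (9.99×10⁴, -6.00×10⁵, -2.13×10⁵) N/C.
E + v×B = (9.99×10⁴, -6.00×10⁵, -2.13×10⁵) N/C.
F = q(E + v×B) = (3.204×10⁻¹⁹ C)·(9.99×10⁴, -6.00×10⁵, -2.13×10⁵) = (3.20×10⁻¹⁴, -1.92×10⁻¹³, -6.83×10⁻¹⁴) N.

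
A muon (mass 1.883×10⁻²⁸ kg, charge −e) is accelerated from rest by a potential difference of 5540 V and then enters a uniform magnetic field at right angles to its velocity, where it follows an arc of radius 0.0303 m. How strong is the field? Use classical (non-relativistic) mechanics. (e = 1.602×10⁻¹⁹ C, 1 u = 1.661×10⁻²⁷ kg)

B ≈ 0.119 T

v = √(2|q|V/m) = √(2·1.602×10⁻¹⁹·5540/1.883×10⁻²⁸) ≈ 3.070×10⁶ m/s.
B = mv/(|q|r) = (1.883×10⁻²⁸)(3.070×10⁶)/((1.602×10⁻¹⁹)(0.0303)) ≈ 0.119 T.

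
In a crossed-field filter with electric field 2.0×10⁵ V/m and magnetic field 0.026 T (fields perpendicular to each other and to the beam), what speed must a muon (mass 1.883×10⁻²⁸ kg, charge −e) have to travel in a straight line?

v = 7.7×10⁶ m/s

For undeflected motion the electric and magnetic forces balance: qE = qvB.
v = E/B = 2.0×10⁵/0.026 = 7.7×10⁶ m/s.
The result is independent of the particle's charge and mass.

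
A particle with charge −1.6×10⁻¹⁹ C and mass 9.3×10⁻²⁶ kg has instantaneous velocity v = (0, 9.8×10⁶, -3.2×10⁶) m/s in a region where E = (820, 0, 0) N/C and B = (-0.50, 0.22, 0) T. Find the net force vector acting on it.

v×B = (7.04×10⁵, 1.60×10⁶, 4.90×10⁶) N/C.
E + v×B = (7.05×10⁵, 1.60×10⁶, 4.90×10⁶) N/C.
F = q(E + v×B) = (−1.6×10⁻¹⁹ C)·(7.05×10⁵, 1.60×10⁶, 4.90×10⁶) = (-1.13×10⁻¹³, -2.56×10⁻¹³, -7.84×10⁻¹³) N.

F ≈ (-1.13×10⁻¹³, -2.56×10⁻¹³, -7.84×10⁻¹³) N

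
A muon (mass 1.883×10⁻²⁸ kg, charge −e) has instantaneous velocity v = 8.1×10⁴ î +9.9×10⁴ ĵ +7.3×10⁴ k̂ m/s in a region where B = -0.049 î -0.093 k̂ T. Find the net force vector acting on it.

F ≈ (1.47×10⁻¹⁵, -6.34×10⁻¹⁶, -7.77×10⁻¹⁶) N

v×B = (-9210, 3960, 4850) N/C.
F = q v×B = (−1.602×10⁻¹⁹ C)·(-9210, 3960, 4850) = (1.47×10⁻¹⁵, -6.34×10⁻¹⁶, -7.77×10⁻¹⁶) N.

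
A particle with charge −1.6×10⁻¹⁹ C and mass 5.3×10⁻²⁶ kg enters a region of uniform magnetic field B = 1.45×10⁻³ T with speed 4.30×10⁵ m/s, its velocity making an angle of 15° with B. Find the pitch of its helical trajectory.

v∥ = v cosθ = 4.30×10⁵·cos15° ≈ 4.153×10⁵ m/s.
T = 2πm/(|q|B) = 2π(5.3×10⁻²⁶)/((1.6×10⁻¹⁹)(1.45×10⁻³)) ≈ 1.435×10⁻³ s.
pitch = v∥ T = (4.153×10⁵)(1.435×10⁻³) ≈ 596 m.

p ≈ 596 m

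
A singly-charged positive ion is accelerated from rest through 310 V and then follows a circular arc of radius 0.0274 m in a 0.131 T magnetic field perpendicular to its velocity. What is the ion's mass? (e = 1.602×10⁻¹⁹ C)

Combine |q|V = ½mv² and r = mv/(|q|B): eliminate v to get m = qB²r²/(2V).
m = (1.602×10⁻¹⁹)(0.131)²(0.0274)²/(2·310) ≈ 3.33×10⁻²⁷ kg.

m ≈ 3.33×10⁻²⁷ kg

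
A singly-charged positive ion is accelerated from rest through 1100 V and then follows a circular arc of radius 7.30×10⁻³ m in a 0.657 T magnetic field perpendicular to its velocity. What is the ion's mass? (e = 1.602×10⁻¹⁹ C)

Combine |q|V = ½mv² and r = mv/(|q|B): eliminate v to get m = qB²r²/(2V).
m = (1.602×10⁻¹⁹)(0.657)²(7.30×10⁻³)²/(2·1100) ≈ 1.68×10⁻²⁷ kg.

m ≈ 1.68×10⁻²⁷ kg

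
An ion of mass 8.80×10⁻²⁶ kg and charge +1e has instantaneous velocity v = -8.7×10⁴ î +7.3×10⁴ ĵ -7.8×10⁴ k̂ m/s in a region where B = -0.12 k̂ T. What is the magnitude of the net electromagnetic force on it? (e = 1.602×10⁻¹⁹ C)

|F| ≈ 2.18×10⁻¹⁵ N

v×B = (-8760, -1.04×10⁴, 0) N/C.
F = q v×B = (1.602×10⁻¹⁹ C)·(-8760, -1.04×10⁴, 0) = (-1.40×10⁻¹⁵, -1.67×10⁻¹⁵, 0) N.
|F| = 2.18×10⁻¹⁵ N.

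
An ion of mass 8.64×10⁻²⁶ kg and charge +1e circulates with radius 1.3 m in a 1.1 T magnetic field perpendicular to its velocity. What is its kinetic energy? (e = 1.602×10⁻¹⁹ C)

KE ≈ 1.9×10⁶ eV

v = |q|Br/m, then KE = ½mv² = (qBr)²/(2m).
v = (1.602×10⁻¹⁹)(1.1)(1.3)/8.64×10⁻²⁶ ≈ 2.651×10⁶ m/s.
KE = ½(8.64×10⁻²⁶)(2.651×10⁶)² ≈ 3.0×10⁻¹³ J = 1.9×10⁶ eV.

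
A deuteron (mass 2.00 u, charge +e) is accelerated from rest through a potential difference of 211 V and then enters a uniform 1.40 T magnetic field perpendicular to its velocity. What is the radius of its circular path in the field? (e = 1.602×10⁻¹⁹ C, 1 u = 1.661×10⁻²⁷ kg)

r ≈ 2.11×10⁻³ m

Acceleration: |q|V = ½mv² ⇒ v = √(2|q|V/m) = √(2·1.602×10⁻¹⁹·211/3.322×10⁻²⁷) ≈ 1.427×10⁵ m/s.
In the field: r = mv/(|q|B) = (3.322×10⁻²⁷)(1.427×10⁵)/((1.602×10⁻¹⁹)(1.40)) ≈ 2.11×10⁻³ m.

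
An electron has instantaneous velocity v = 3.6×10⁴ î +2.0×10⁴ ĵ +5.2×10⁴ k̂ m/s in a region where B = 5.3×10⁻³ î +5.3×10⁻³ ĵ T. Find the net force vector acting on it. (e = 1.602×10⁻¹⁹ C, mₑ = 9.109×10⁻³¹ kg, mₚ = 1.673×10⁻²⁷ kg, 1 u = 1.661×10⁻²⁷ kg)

v×B = (-276, 276, 84.8) N/C.
F = q v×B = (−1.602×10⁻¹⁹ C)·(-276, 276, 84.8) = (4.42×10⁻¹⁷, -4.42×10⁻¹⁷, -1.36×10⁻¹⁷) N.

F ≈ (4.42×10⁻¹⁷, -4.42×10⁻¹⁷, -1.36×10⁻¹⁷) N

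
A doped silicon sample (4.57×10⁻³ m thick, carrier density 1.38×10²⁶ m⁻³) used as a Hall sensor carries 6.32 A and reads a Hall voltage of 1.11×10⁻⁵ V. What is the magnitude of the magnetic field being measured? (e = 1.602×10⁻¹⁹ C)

From V_H = IB/(n e t), B = V_H n e t / I.
B = (1.11×10⁻⁵)(1.38×10²⁶)(1.602×10⁻¹⁹)(4.57×10⁻³)/6.32 ≈ 0.177 T.

B ≈ 0.177 T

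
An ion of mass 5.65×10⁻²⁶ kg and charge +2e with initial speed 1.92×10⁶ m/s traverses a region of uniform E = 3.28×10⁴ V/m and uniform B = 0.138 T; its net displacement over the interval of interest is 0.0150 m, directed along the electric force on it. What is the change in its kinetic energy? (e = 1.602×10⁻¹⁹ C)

The magnetic force is always ⟂ v and does no work; only the electric force changes KE.
ΔKE = F_E · d = |q|E d = (3.204×10⁻¹⁹)(3.28×10⁴)(0.0150) ≈ 1.58×10⁻¹⁶ J.

ΔKE ≈ 1.58×10⁻¹⁶ J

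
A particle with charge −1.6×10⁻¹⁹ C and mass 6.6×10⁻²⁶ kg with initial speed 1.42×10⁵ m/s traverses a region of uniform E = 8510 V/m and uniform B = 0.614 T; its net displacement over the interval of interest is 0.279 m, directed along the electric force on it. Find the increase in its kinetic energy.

ΔKE ≈ 3.80×10⁻¹⁶ J

The magnetic force is always ⟂ v and does no work; only the electric force changes KE.
ΔKE = F_E · d = |q|E d = (1.6×10⁻¹⁹)(8510)(0.279) ≈ 3.80×10⁻¹⁶ J.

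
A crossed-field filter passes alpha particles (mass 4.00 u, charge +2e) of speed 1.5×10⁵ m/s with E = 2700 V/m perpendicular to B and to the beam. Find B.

B = 0.018 T

Balance of forces in the selector: qE = qvB ⇒ B = E/v.
B = 2700/1.5×10⁵ = 0.018 T.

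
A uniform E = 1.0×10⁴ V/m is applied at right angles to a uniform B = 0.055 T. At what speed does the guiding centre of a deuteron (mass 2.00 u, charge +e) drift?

v_d ≈ 1.8×10⁵ m/s

The steady drift has the magnetic force balancing the electric force, so v_d = E/B.
v_d = 1.0×10⁴/0.055 = 1.8×10⁵ m/s.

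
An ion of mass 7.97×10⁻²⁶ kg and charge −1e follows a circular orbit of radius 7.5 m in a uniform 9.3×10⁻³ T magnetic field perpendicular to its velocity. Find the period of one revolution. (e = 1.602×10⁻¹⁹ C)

The cyclotron period depends only on m, q, B: T = 2πm/(|q|B).
T = 2π(7.97×10⁻²⁶)/((1.602×10⁻¹⁹)(9.3×10⁻³)) ≈ 3.4×10⁻⁴ s.

T ≈ 3.4×10⁻⁴ s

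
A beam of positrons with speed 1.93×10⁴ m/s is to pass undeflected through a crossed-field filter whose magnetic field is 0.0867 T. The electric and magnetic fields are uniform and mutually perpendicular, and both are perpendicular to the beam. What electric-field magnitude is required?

E = 1670 V/m

For straight-line motion qE = qvB, so E = vB.
E = 1.93×10⁴ × 0.0867 = 1670 V/m.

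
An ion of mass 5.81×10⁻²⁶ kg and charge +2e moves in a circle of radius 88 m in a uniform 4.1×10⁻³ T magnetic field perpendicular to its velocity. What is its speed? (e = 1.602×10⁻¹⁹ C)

v ≈ 2.0×10⁶ m/s

From |q|vB = mv²/r, v = |q|Br/m.
v = (3.204×10⁻¹⁹)(4.1×10⁻³)(88)/5.81×10⁻²⁶ ≈ 2.0×10⁶ m/s.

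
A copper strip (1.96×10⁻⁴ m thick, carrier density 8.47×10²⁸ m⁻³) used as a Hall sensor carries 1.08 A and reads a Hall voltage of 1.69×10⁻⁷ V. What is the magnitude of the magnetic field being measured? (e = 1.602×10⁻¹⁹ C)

From V_H = IB/(n e t), B = V_H n e t / I.
B = (1.69×10⁻⁷)(8.47×10²⁸)(1.602×10⁻¹⁹)(1.96×10⁻⁴)/1.08 ≈ 0.416 T.

B ≈ 0.416 T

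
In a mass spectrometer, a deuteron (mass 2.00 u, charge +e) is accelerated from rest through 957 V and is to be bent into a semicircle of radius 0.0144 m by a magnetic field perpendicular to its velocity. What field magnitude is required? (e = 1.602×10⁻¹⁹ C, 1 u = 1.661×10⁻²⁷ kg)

v = √(2|q|V/m) = √(2·1.602×10⁻¹⁹·957/3.322×10⁻²⁷) ≈ 3.038×10⁵ m/s.
B = mv/(|q|r) = (3.322×10⁻²⁷)(3.038×10⁵)/((1.602×10⁻¹⁹)(0.0144)) ≈ 0.437 T.

B ≈ 0.437 T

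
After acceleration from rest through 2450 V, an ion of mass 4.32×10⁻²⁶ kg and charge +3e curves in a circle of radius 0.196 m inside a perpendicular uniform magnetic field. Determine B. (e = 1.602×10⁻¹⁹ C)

B ≈ 0.107 T

v = √(2|q|V/m) = √(2·4.806×10⁻¹⁹·2450/4.32×10⁻²⁶) ≈ 2.335×10⁵ m/s.
B = mv/(|q|r) = (4.32×10⁻²⁶)(2.335×10⁵)/((4.806×10⁻¹⁹)(0.196)) ≈ 0.107 T.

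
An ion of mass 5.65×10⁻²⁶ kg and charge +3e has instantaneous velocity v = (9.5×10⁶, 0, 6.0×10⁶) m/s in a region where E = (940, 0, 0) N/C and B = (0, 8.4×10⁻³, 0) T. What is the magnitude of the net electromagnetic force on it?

|F| ≈ 4.51×10⁻¹⁴ N

v×B = (-5.04×10⁴, 0, 7.98×10⁴) N/C.
E + v×B = (-4.95×10⁴, 0, 7.98×10⁴) N/C.
F = q(E + v×B) = (4.806×10⁻¹⁹ C)·(-4.95×10⁴, 0, 7.98×10⁴) = (-2.38×10⁻¹⁴, 0, 3.84×10⁻¹⁴) N.
|F| = 4.51×10⁻¹⁴ N.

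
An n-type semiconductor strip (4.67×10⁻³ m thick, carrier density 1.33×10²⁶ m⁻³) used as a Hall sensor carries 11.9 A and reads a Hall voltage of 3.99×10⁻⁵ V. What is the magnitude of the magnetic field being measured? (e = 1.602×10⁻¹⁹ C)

From V_H = IB/(n e t), B = V_H n e t / I.
B = (3.99×10⁻⁵)(1.33×10²⁶)(1.602×10⁻¹⁹)(4.67×10⁻³)/11.9 ≈ 0.334 T.

B ≈ 0.334 T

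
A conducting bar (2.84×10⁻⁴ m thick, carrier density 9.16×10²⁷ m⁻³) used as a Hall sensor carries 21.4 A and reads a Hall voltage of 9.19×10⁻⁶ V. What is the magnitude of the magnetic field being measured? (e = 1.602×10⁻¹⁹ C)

B ≈ 0.179 T

From V_H = IB/(n e t), B = V_H n e t / I.
B = (9.19×10⁻⁶)(9.16×10²⁷)(1.602×10⁻¹⁹)(2.84×10⁻⁴)/21.4 ≈ 0.179 T.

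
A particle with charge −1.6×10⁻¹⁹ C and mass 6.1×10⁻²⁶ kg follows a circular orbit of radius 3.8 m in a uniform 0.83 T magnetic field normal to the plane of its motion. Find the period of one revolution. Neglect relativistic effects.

T ≈ 2.9×10⁻⁶ s

The cyclotron period depends only on m, q, B: T = 2πm/(|q|B).
T = 2π(6.1×10⁻²⁶)/((1.6×10⁻¹⁹)(0.83)) ≈ 2.9×10⁻⁶ s.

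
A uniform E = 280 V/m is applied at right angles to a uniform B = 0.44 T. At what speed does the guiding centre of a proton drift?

The E×B drift speed is v_d = E/B.
v_d = 280/0.44 = 640 m/s.

v_d ≈ 640 m/s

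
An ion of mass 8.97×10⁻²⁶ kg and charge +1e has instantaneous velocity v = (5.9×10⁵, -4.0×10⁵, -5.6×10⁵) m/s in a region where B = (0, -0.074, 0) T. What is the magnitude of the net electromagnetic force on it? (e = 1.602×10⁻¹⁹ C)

|F| ≈ 9.64×10⁻¹⁵ N

v×B = (-4.14×10⁴, 0, -4.37×10⁴) N/C.
F = q v×B = (1.602×10⁻¹⁹ C)·(-4.14×10⁴, 0, -4.37×10⁴) = (-6.64×10⁻¹⁵, 0, -6.99×10⁻¹⁵) N.
|F| = 9.64×10⁻¹⁵ N.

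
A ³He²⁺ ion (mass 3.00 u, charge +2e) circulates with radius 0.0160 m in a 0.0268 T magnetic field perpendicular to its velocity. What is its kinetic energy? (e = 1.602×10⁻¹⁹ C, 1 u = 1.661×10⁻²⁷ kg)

KE ≈ 1.89×10⁻¹⁸ J

v = |q|Br/m, then KE = ½mv² = (qBr)²/(2m).
v = (3.204×10⁻¹⁹)(0.0268)(0.0160)/4.983×10⁻²⁷ ≈ 2.757×10⁴ m/s.
KE = ½(4.983×10⁻²⁷)(2.757×10⁴)² ≈ 1.89×10⁻¹⁸ J.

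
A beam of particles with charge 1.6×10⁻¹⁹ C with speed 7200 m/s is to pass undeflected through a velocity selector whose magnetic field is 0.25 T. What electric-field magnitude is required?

For straight-line motion qE = qvB, so E = vB.
E = 7200 × 0.25 = 1800 V/m.

E = 1800 V/m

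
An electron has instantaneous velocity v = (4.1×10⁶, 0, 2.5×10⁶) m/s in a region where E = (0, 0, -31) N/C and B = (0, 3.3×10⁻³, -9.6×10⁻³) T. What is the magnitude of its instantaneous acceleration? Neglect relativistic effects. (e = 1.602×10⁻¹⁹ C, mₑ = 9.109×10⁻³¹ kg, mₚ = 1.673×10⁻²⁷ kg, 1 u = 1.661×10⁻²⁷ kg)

|a| ≈ 7.46×10¹⁵ m/s²

v×B = (-8250, 3.94×10⁴, 1.35×10⁴) N/C.
E + v×B = (-8250, 3.94×10⁴, 1.35×10⁴) N/C.
F = q(E + v×B) = (−1.602×10⁻¹⁹ C)·(-8250, 3.94×10⁴, 1.35×10⁴) = (1.32×10⁻¹⁵, -6.31×10⁻¹⁵, -2.16×10⁻¹⁵) N.
|a| = |F|/m = 6.796×10⁻¹⁵/9.109×10⁻³¹ ≈ 7.46×10¹⁵ m/s².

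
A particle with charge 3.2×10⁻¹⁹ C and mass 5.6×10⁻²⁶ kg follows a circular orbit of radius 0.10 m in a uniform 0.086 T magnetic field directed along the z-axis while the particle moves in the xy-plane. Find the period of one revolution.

The cyclotron period depends only on m, q, B: T = 2πm/(|q|B).
T = 2π(5.6×10⁻²⁶)/((3.2×10⁻¹⁹)(0.086)) ≈ 1.3×10⁻⁵ s.

T ≈ 1.3×10⁻⁵ s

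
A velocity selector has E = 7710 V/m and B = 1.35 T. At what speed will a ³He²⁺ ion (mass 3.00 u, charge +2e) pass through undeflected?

Zero net Lorentz force requires |qE| = |q v×B|, i.e. E = vB.
v = E/B = 7710/1.35 = 5710 m/s.
The result is independent of the particle's charge and mass.

v = 5710 m/s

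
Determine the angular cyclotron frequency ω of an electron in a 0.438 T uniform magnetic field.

ω ≈ 7.70×10¹⁰ rad/s

ω = |q|B/m.
ω = (1.602×10⁻¹⁹)(0.438)/9.109×10⁻³¹ ≈ 7.70×10¹⁰ rad/s.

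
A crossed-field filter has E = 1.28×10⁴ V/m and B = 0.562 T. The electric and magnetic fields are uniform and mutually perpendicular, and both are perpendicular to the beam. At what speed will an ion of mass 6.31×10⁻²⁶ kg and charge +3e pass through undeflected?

Straight-line motion ⇒ electric and magnetic forces cancel, so E = vB.
v = E/B = 1.28×10⁴/0.562 = 2.28×10⁴ m/s.
The result is independent of the particle's charge and mass.

v = 2.28×10⁴ m/s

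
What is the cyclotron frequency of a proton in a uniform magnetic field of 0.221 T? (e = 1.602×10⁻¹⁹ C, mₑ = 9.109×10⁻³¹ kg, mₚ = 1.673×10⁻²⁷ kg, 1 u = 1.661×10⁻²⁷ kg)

f = |q|B/(2πm).
f = (1.602×10⁻¹⁹)(0.221)/(2π·1.673×10⁻²⁷) ≈ 3.37×10⁶ Hz.

f ≈ 3.37×10⁶ Hz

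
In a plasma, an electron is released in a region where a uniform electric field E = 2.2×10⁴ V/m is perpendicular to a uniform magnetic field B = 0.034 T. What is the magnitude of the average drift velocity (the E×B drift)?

The E×B drift speed is v_d = E/B.
v_d = 2.2×10⁴/0.034 = 6.5×10⁵ m/s.

v_d ≈ 6.5×10⁵ m/s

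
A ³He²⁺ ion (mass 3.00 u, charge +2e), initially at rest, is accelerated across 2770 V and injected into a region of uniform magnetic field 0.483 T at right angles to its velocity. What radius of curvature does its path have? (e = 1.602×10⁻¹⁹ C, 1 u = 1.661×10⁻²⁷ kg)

r ≈ 0.0192 m

Acceleration: |q|V = ½mv² ⇒ v = √(2|q|V/m) = √(2·3.204×10⁻¹⁹·2770/4.983×10⁻²⁷) ≈ 5.968×10⁵ m/s.
In the field: r = mv/(|q|B) = (4.983×10⁻²⁷)(5.968×10⁵)/((3.204×10⁻¹⁹)(0.483)) ≈ 0.0192 m.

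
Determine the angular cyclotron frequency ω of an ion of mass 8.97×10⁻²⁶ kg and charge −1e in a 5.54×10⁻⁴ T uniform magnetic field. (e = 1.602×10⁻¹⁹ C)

ω ≈ 989 rad/s

ω = |q|B/m.
ω = (1.602×10⁻¹⁹)(5.54×10⁻⁴)/8.97×10⁻²⁶ ≈ 989 rad/s.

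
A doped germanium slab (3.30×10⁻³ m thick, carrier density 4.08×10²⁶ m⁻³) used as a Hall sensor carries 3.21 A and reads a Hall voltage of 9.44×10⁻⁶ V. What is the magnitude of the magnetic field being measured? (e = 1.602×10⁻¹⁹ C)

From V_H = IB/(n e t), B = V_H n e t / I.
B = (9.44×10⁻⁶)(4.08×10²⁶)(1.602×10⁻¹⁹)(3.30×10⁻³)/3.21 ≈ 0.634 T.

B ≈ 0.634 T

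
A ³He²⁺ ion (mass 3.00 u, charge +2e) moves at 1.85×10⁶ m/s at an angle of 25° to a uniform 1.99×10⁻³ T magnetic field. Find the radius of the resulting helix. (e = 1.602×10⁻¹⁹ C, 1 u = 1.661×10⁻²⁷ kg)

v⊥ = v sinθ = 1.85×10⁶·sin25° ≈ 7.818×10⁵ m/s.
r = m v⊥/(|q|B) = (4.983×10⁻²⁷)(7.818×10⁵)/((3.204×10⁻¹⁹)(1.99×10⁻³)) ≈ 6.11 m.

r ≈ 6.11 m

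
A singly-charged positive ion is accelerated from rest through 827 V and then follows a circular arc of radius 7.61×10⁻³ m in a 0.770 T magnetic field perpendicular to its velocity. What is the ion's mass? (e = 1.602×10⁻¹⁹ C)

Combine |q|V = ½mv² and r = mv/(|q|B): eliminate v to get m = qB²r²/(2V).
m = (1.602×10⁻¹⁹)(0.770)²(7.61×10⁻³)²/(2·827) ≈ 3.33×10⁻²⁷ kg.

m ≈ 3.33×10⁻²⁷ kg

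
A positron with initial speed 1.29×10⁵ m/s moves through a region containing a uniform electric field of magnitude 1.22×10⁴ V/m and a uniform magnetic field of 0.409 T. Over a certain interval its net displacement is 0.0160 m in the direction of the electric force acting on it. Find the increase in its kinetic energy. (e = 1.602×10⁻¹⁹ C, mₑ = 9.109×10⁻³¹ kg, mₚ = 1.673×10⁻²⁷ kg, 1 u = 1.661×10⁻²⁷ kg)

ΔKE ≈ 3.13×10⁻¹⁷ J

The magnetic force is always ⟂ v and does no work; only the electric force changes KE.
ΔKE = F_E · d = |q|E d = (1.602×10⁻¹⁹)(1.22×10⁴)(0.0160) ≈ 3.13×10⁻¹⁷ J.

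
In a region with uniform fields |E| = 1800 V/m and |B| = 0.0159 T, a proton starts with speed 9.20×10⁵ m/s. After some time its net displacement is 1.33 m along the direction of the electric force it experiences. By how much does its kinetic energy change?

The magnetic force is always ⟂ v and does no work; only the electric force changes KE.
ΔKE = F_E · d = |q|E d = (1.602×10⁻¹⁹)(1800)(1.33) ≈ 3.84×10⁻¹⁶ J.

ΔKE ≈ 3.84×10⁻¹⁶ J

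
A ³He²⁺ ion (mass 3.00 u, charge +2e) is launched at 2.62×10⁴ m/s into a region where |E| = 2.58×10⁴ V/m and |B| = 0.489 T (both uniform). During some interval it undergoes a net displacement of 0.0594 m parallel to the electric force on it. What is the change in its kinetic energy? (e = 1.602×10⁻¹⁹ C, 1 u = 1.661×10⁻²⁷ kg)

ΔKE ≈ 4.91×10⁻¹⁶ J

The magnetic force is always ⟂ v and does no work; only the electric force changes KE.
ΔKE = F_E · d = |q|E d = (3.204×10⁻¹⁹)(2.58×10⁴)(0.0594) ≈ 4.91×10⁻¹⁶ J.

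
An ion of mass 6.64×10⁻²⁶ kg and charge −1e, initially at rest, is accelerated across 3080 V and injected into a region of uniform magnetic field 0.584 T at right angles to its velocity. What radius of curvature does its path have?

Acceleration: |q|V = ½mv² ⇒ v = √(2|q|V/m) = √(2·1.602×10⁻¹⁹·3080/6.64×10⁻²⁶) ≈ 1.219×10⁵ m/s.
In the field: r = mv/(|q|B) = (6.64×10⁻²⁶)(1.219×10⁵)/((1.602×10⁻¹⁹)(0.584)) ≈ 0.0865 m.

r ≈ 0.0865 m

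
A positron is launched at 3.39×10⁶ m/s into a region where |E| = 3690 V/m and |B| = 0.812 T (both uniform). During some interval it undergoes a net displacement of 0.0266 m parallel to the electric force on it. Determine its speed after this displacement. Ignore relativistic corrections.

v_f ≈ 6.78×10⁶ m/s

B does no work; ΔKE = |q|E d.
½mv_f² = ½mv₀² + |q|Ed = ½(9.109×10⁻³¹)(3.39×10⁶)² + (1.602×10⁻¹⁹)(3690)(0.0266) ≈ 5.234×10⁻¹⁸ J + 1.572×10⁻¹⁷ J ≈ 2.096×10⁻¹⁷ J.
v_f = √(2·2.096×10⁻¹⁷/9.109×10⁻³¹) ≈ 6.78×10⁶ m/s.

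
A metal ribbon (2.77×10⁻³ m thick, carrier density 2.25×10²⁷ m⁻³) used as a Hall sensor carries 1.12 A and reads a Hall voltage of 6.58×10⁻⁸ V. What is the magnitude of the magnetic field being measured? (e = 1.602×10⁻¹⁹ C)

From V_H = IB/(n e t), B = V_H n e t / I.
B = (6.58×10⁻⁸)(2.25×10²⁷)(1.602×10⁻¹⁹)(2.77×10⁻³)/1.12 ≈ 0.0587 T.

B ≈ 0.0587 T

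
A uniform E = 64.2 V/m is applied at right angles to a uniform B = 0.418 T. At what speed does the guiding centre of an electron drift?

v_d ≈ 154 m/s

The steady drift has the magnetic force balancing the electric force, so v_d = E/B.
v_d = 64.2/0.418 = 154 m/s.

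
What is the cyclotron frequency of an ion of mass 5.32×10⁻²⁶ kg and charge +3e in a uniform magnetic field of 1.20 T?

f ≈ 1.73×10⁶ Hz

f = |q|B/(2πm).
f = (4.806×10⁻¹⁹)(1.20)/(2π·5.32×10⁻²⁶) ≈ 1.73×10⁶ Hz.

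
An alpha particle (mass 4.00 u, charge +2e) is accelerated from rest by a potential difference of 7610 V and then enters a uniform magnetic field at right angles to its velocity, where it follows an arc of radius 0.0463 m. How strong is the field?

v = √(2|q|V/m) = √(2·3.204×10⁻¹⁹·7610/6.644×10⁻²⁷) ≈ 8.567×10⁵ m/s.
B = mv/(|q|r) = (6.644×10⁻²⁷)(8.567×10⁵)/((3.204×10⁻¹⁹)(0.0463)) ≈ 0.384 T.

B ≈ 0.384 T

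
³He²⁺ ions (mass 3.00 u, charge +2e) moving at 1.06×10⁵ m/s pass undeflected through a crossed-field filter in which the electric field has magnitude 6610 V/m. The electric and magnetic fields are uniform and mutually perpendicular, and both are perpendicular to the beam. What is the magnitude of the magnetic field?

B = 0.0624 T

Balance of forces in the selector: qE = qvB ⇒ B = E/v.
B = 6610/1.06×10⁵ = 0.0624 T.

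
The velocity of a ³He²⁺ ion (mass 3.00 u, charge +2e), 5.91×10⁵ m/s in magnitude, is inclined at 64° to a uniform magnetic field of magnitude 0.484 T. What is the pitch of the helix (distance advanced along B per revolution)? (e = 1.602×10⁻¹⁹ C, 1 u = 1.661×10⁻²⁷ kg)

p ≈ 0.0523 m

v∥ = v cosθ = 5.91×10⁵·cos64° ≈ 2.591×10⁵ m/s.
T = 2πm/(|q|B) = 2π(4.983×10⁻²⁷)/((3.204×10⁻¹⁹)(0.484)) ≈ 2.019×10⁻⁷ s.
pitch = v∥ T = (2.591×10⁵)(2.019×10⁻⁷) ≈ 0.0523 m.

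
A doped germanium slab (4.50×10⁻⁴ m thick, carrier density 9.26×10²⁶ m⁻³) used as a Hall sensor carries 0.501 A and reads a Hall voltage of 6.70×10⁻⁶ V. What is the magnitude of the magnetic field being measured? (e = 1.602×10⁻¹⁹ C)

B ≈ 0.893 T

From V_H = IB/(n e t), B = V_H n e t / I.
B = (6.70×10⁻⁶)(9.26×10²⁶)(1.602×10⁻¹⁹)(4.50×10⁻⁴)/0.501 ≈ 0.893 T.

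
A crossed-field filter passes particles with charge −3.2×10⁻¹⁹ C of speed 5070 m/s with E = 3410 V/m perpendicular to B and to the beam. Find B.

Balance of forces in the selector: qE = qvB ⇒ B = E/v.
B = 3410/5070 = 0.673 T.

B = 0.673 T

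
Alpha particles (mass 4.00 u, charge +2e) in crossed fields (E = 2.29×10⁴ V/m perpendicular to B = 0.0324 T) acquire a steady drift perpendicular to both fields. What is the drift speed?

In crossed fields the guiding centre drifts at v_d = |E×B|/B² = E/B, independent of charge and mass.
v_d = 2.29×10⁴/0.0324 = 7.07×10⁵ m/s.

v_d ≈ 7.07×10⁵ m/s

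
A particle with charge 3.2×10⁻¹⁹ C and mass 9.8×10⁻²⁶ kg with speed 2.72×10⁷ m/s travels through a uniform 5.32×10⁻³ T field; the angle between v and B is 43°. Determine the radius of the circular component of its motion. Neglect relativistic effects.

r ≈ 1070 m

v⊥ = v sinθ = 2.72×10⁷·sin43° ≈ 1.855×10⁷ m/s.
r = m v⊥/(|q|B) = (9.8×10⁻²⁶)(1.855×10⁷)/((3.2×10⁻¹⁹)(5.32×10⁻³)) ≈ 1070 m.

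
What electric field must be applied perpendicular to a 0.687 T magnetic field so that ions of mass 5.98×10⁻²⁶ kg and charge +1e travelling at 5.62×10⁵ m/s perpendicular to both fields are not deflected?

E = 3.86×10⁵ V/m

For straight-line motion qE = qvB, so E = vB.
E = 5.62×10⁵ × 0.687 = 3.86×10⁵ V/m.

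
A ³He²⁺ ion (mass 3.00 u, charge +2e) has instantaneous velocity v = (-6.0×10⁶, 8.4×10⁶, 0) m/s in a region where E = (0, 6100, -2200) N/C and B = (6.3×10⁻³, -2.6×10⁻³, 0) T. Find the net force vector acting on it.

v×B = (0, 0, -3.73×10⁴) N/C.
E + v×B = (0, 6100, -3.95×10⁴) N/C.
F = q(E + v×B) = (3.204×10⁻¹⁹ C)·(0, 6100, -3.95×10⁴) = (0, 1.95×10⁻¹⁵, -1.27×10⁻¹⁴) N.

F ≈ (0, 1.95×10⁻¹⁵, -1.27×10⁻¹⁴) N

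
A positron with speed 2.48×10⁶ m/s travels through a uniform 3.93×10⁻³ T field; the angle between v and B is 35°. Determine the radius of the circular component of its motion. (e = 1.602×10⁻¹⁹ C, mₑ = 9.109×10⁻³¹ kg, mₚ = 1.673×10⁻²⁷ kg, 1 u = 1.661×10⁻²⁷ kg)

r ≈ 2.06×10⁻³ m

v⊥ = v sinθ = 2.48×10⁶·sin35° ≈ 1.422×10⁶ m/s.
r = m v⊥/(|q|B) = (9.109×10⁻³¹)(1.422×10⁶)/((1.602×10⁻¹⁹)(3.93×10⁻³)) ≈ 2.06×10⁻³ m.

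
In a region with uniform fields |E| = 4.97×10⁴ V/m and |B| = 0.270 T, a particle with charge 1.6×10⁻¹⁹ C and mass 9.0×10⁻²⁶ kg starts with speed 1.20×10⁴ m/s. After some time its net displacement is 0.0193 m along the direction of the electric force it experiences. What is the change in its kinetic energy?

ΔKE ≈ 1.53×10⁻¹⁶ J

The magnetic force is always ⟂ v and does no work; only the electric force changes KE.
ΔKE = F_E · d = |q|E d = (1.6×10⁻¹⁹)(4.97×10⁴)(0.0193) ≈ 1.53×10⁻¹⁶ J.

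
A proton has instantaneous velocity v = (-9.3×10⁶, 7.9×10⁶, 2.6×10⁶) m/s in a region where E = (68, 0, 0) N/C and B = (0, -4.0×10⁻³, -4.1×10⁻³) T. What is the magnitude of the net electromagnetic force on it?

|F| ≈ 9.23×10⁻¹⁵ N

v×B = (-2.20×10⁴, -3.81×10⁴, 3.72×10⁴) N/C.
E + v×B = (-2.19×10⁴, -3.81×10⁴, 3.72×10⁴) N/C.
F = q(E + v×B) = (1.602×10⁻¹⁹ C)·(-2.19×10⁴, -3.81×10⁴, 3.72×10⁴) = (-3.51×10⁻¹⁵, -6.11×10⁻¹⁵, 5.96×10⁻¹⁵) N.
|F| = 9.23×10⁻¹⁵ N.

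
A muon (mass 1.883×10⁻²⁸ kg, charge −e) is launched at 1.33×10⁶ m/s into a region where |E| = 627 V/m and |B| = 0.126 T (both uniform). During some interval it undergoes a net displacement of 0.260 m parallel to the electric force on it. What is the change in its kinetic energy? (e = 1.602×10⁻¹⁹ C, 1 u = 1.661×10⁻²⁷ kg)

The magnetic force is always ⟂ v and does no work; only the electric force changes KE.
ΔKE = F_E · d = |q|E d = (1.602×10⁻¹⁹)(627)(0.260) ≈ 2.61×10⁻¹⁷ J.

ΔKE ≈ 2.61×10⁻¹⁷ J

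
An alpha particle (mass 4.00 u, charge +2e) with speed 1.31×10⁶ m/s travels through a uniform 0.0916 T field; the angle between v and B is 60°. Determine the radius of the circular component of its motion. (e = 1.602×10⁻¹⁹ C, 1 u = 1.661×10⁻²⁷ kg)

r ≈ 0.257 m

v⊥ = v sinθ = 1.31×10⁶·sin60° ≈ 1.134×10⁶ m/s.
r = m v⊥/(|q|B) = (6.644×10⁻²⁷)(1.134×10⁶)/((3.204×10⁻¹⁹)(0.0916)) ≈ 0.257 m.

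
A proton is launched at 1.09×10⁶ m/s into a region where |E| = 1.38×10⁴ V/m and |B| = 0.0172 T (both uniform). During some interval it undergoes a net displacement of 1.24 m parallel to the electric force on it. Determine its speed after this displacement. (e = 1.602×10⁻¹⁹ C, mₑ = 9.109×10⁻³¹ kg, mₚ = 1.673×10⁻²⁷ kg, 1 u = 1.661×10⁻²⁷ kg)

v_f ≈ 2.11×10⁶ m/s

B does no work; ΔKE = |q|E d.
½mv_f² = ½mv₀² + |q|Ed = ½(1.673×10⁻²⁷)(1.09×10⁶)² + (1.602×10⁻¹⁹)(1.38×10⁴)(1.24) ≈ 9.938×10⁻¹⁶ J + 2.741×10⁻¹⁵ J ≈ 3.735×10⁻¹⁵ J.
v_f = √(2·3.735×10⁻¹⁵/1.673×10⁻²⁷) ≈ 2.11×10⁶ m/s.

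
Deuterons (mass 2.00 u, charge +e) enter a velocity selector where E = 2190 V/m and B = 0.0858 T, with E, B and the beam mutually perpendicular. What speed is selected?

Zero net Lorentz force requires |qE| = |q v×B|, i.e. E = vB.
v = E/B = 2190/0.0858 = 2.55×10⁴ m/s.

v = 2.55×10⁴ m/s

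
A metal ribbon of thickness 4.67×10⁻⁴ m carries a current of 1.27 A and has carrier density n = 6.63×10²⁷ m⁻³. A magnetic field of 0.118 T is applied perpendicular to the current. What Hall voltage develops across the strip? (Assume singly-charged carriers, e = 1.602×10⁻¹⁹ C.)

V_H = IB/(n e t).
V_H = (1.27)(0.118)/((6.63×10²⁷)(1.602×10⁻¹⁹)(4.67×10⁻⁴)) ≈ 3.02×10⁻⁷ V.

V_H ≈ 3.02×10⁻⁷ V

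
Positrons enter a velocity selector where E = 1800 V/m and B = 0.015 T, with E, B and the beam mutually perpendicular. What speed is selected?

v = 1.2×10⁵ m/s

Zero net Lorentz force requires |qE| = |q v×B|, i.e. E = vB.
v = E/B = 1800/0.015 = 1.2×10⁵ m/s.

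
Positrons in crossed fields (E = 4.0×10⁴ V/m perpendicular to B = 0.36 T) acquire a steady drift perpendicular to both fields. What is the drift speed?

v_d ≈ 1.1×10⁵ m/s

The steady drift has the magnetic force balancing the electric force, so v_d = E/B.
v_d = 4.0×10⁴/0.36 = 1.1×10⁵ m/s.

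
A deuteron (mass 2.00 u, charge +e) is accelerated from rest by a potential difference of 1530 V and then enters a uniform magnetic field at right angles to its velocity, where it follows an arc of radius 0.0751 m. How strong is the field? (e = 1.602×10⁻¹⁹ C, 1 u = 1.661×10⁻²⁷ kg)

B ≈ 0.106 T

v = √(2|q|V/m) = √(2·1.602×10⁻¹⁹·1530/3.322×10⁻²⁷) ≈ 3.841×10⁵ m/s.
B = mv/(|q|r) = (3.322×10⁻²⁷)(3.841×10⁵)/((1.602×10⁻¹⁹)(0.0751)) ≈ 0.106 T.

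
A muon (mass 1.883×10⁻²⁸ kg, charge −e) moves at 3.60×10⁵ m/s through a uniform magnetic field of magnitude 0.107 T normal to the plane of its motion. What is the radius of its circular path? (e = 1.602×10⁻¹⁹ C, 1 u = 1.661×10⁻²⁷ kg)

The magnetic force provides the centripetal force: |q|vB = mv²/r.
r = mv/(|q|B) = (1.883×10⁻²⁸)(3.60×10⁵)/((1.602×10⁻¹⁹)(0.107)) ≈ 3.95×10⁻³ m.

r ≈ 3.95×10⁻³ m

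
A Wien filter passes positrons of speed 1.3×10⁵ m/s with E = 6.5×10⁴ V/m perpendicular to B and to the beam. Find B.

B = 0.50 T

Balance of forces in the selector: qE = qvB ⇒ B = E/v.
B = 6.5×10⁴/1.3×10⁵ = 0.50 T.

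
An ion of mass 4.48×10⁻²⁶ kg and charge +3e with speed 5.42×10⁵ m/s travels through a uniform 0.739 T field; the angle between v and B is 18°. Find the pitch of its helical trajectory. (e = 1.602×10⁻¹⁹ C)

p ≈ 0.409 m

v∥ = v cosθ = 5.42×10⁵·cos18° ≈ 5.155×10⁵ m/s.
T = 2πm/(|q|B) = 2π(4.48×10⁻²⁶)/((4.806×10⁻¹⁹)(0.739)) ≈ 7.926×10⁻⁷ s.
pitch = v∥ T = (5.155×10⁵)(7.926×10⁻⁷) ≈ 0.409 m.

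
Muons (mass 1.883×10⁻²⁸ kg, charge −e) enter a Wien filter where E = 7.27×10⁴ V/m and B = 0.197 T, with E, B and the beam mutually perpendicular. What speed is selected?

For undeflected motion the electric and magnetic forces balance: qE = qvB.
v = E/B = 7.27×10⁴/0.197 = 3.69×10⁵ m/s.
The result is independent of the particle's charge and mass.

v = 3.69×10⁵ m/s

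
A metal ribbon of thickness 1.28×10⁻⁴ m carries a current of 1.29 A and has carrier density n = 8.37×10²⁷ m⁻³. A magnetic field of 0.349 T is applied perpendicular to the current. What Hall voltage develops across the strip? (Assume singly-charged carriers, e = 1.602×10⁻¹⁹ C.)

V_H ≈ 2.62×10⁻⁶ V

V_H = IB/(n e t).
V_H = (1.29)(0.349)/((8.37×10²⁷)(1.602×10⁻¹⁹)(1.28×10⁻⁴)) ≈ 2.62×10⁻⁶ V.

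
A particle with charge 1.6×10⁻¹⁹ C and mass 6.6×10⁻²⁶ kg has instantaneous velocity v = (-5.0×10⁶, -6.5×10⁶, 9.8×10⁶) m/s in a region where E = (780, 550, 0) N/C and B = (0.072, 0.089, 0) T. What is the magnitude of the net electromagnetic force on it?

|F| ≈ 1.79×10⁻¹³ N

v×B = (-8.72×10⁵, 7.06×10⁵, 2.30×10⁴) N/C.
E + v×B = (-8.71×10⁵, 7.06×10⁵, 2.30×10⁴) N/C.
F = q(E + v×B) = (1.6×10⁻¹⁹ C)·(-8.71×10⁵, 7.06×10⁵, 2.30×10⁴) = (-1.39×10⁻¹³, 1.13×10⁻¹³, 3.68×10⁻¹⁵) N.
|F| = 1.79×10⁻¹³ N.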